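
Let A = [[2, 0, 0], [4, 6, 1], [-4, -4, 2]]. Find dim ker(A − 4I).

A − 4I = [[-2, 0, 0], [4, 2, 1], [-4, -4, -2]].
This matrix has rank 2, so its null space has dimension 3 − 2 = 1.

1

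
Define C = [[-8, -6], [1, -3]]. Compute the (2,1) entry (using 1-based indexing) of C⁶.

-31031

Characteristic polynomial: s^2 + 11s + 30 = (s + 5)(s + 6), so the eigenvalues are -6, -5.
s=-5: eigenvector (-2, 1).
s=-6: eigenvector (-3, 1).
P = [[-2, -3], [1, 1]], D = diag(-5, -6), P⁻¹ = [[1, 3], [-1, -2]].
C⁶ = P·diag(15625, 46656)·P⁻¹ = [[108718, 186186], [-31031, -46437]].
The requested entry is -31031.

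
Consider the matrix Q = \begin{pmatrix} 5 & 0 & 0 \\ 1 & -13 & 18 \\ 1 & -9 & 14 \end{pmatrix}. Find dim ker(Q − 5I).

1

Q − 5I = [[0, 0, 0], [1, -18, 18], [1, -9, 9]].
This matrix has rank 2, so its null space has dimension 3 − 2 = 1.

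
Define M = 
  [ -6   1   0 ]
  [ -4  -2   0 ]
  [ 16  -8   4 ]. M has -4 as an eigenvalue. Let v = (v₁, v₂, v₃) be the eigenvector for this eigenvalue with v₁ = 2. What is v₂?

4

M + 4I = [[-2, 1, 0], [-4, 2, 0], [16, -8, 8]].
Solving (M + 4I)v = 0 gives the eigenspace spanned by (2, 4, 0).
With v₁ = 2, v = (2, 4, 0), so v₂ = 4.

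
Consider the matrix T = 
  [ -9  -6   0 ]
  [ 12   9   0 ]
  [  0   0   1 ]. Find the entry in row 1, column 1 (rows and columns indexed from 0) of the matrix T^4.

81

Characteristic polynomial: μ^3 - μ^2 - 9μ + 9 = (μ - 3)(μ - 1)(μ + 3), so the eigenvalues are -3, 1, 3.
μ=-3: eigenvector (1, -1, 0).
μ=3: eigenvector (-1, 2, 0).
μ=1: eigenvector (0, 0, 1).
P = [[1, -1, 0], [-1, 2, 0], [0, 0, 1]], D = diag(-3, 3, 1), P⁻¹ = [[2, 1, 0], [1, 1, 0], [0, 0, 1]].
T⁴ = P·diag(81, 81, 1)·P⁻¹ = [[81, 0, 0], [0, 81, 0], [0, 0, 1]].
The requested entry is 81.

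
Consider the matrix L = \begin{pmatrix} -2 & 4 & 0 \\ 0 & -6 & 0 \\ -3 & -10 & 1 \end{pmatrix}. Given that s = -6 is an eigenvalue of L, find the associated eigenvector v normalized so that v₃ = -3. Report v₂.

L + 6I = [[4, 4, 0], [0, 0, 0], [-3, -10, 7]].
Solving (L + 6I)v = 0 gives the eigenspace spanned by (3, -3, -3).
With v₃ = -3, v = (3, -3, -3), so v₂ = -3.

-3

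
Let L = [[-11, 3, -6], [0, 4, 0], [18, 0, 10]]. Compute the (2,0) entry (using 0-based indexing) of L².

Characteristic polynomial: μ^3 - 3μ^2 - 6μ + 8 = (μ - 4)(μ - 1)(μ + 2), so the eigenvalues are -2, 1, 4.
μ=-2: eigenvector (2, 0, -3).
μ=4: eigenvector (-1, 1, 3).
μ=1: eigenvector (1, 0, -2).
P = [[2, -1, 1], [0, 1, 0], [-3, 3, -2]], D = diag(-2, 4, 1), P⁻¹ = [[2, -1, 1], [0, 1, 0], [-3, 3, -2]].
L² = P·diag(4, 16, 1)·P⁻¹ = [[13, -21, 6], [0, 16, 0], [-18, 54, -8]].
The requested entry is -18.

-18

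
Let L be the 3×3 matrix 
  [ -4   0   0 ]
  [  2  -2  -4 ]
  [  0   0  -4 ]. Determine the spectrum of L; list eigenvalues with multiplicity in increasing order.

-4, -4, -2

Characteristic polynomial: p(s) = s^3 + 10s^2 + 32s + 32 = (s + 2)(s + 4)^2.
Roots (with multiplicity): -4, -4, -2.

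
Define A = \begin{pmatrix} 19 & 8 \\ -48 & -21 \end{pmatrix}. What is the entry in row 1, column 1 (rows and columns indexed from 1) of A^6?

Characteristic polynomial: r^2 + 2r - 15 = (r - 3)(r + 5), so the eigenvalues are -5, 3.
r=-5: eigenvector (-1, 3).
r=3: eigenvector (1, -2).
P = [[-1, 1], [3, -2]], D = diag(-5, 3), P⁻¹ = [[2, 1], [3, 1]].
A⁶ = P·diag(15625, 729)·P⁻¹ = [[-29063, -14896], [89376, 45417]].
The requested entry is -29063.

-29063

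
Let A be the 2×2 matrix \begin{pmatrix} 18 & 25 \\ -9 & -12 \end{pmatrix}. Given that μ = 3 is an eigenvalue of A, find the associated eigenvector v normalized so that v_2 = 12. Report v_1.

A − 3I = [[15, 25], [-9, -15]].
Solving (A − 3I)v = 0 gives the eigenspace spanned by (-20, 12).
With v_2 = 12, v = (-20, 12), so v_1 = -20.

-20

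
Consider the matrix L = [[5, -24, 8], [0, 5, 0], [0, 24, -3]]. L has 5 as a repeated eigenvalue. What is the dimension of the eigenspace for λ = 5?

L − 5I = [[0, -24, 8], [0, 0, 0], [0, 24, -8]].
This matrix has rank 1, so its null space has dimension 3 − 1 = 2.

2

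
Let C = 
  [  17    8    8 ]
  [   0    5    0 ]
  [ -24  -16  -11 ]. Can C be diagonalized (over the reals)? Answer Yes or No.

Characteristic polynomial: p(μ) = μ^3 - 11μ^2 + 35μ - 25 = (μ - 5)^2(μ - 1).
μ = 5 has algebraic multiplicity 2; rank(C − 5I) = 1, so geometric multiplicity = 2.
Every eigenvalue has geometric = algebraic multiplicity, so C is diagonalizable.

Yes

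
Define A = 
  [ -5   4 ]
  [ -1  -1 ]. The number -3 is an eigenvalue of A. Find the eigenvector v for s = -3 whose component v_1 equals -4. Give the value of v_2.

-2

A + 3I = [[-2, 4], [-1, 2]].
Solving (A + 3I)v = 0 gives the eigenspace spanned by (-4, -2).
With v_1 = -4, v = (-4, -2), so v_2 = -2.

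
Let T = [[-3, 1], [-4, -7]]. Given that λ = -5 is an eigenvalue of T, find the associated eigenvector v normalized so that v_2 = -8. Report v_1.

4

T + 5I = [[2, 1], [-4, -2]].
Solving (T + 5I)v = 0 gives the eigenspace spanned by (4, -8).
With v_2 = -8, v = (4, -8), so v_1 = 4.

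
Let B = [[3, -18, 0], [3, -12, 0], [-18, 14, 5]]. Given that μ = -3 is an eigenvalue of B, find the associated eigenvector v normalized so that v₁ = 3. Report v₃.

5

B + 3I = [[6, -18, 0], [3, -9, 0], [-18, 14, 8]].
Solving (B + 3I)v = 0 gives the eigenspace spanned by (3, 1, 5).
With v₁ = 3, v = (3, 1, 5), so v₃ = 5.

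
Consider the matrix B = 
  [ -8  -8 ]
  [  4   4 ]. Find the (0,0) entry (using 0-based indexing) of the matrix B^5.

-2048

Characteristic polynomial: μ^2 + 4μ = μ(μ + 4), so the eigenvalues are -4, 0.
μ=0: eigenvector (-1, 1).
μ=-4: eigenvector (-2, 1).
P = [[-1, -2], [1, 1]], D = diag(0, -4), P⁻¹ = [[1, 2], [-1, -1]].
B⁵ = P·diag(0, -1024)·P⁻¹ = [[-2048, -2048], [1024, 1024]].
The requested entry is -2048.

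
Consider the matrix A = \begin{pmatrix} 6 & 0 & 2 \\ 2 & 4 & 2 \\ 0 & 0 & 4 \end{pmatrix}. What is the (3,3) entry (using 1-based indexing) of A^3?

64

Characteristic polynomial: s^3 - 14s^2 + 64s - 96 = (s - 6)(s - 4)^2, so the eigenvalues are 4, 4, 6.
s=6: eigenvector (1, 1, 0).
s=4: eigenvector (0, 1, 0).
s=4: eigenvector (-1, 1, 1).
P = [[1, 0, -1], [1, 1, 1], [0, 0, 1]], D = diag(6, 4, 4), P⁻¹ = [[1, 0, 1], [-1, 1, -2], [0, 0, 1]].
A³ = P·diag(216, 64, 64)·P⁻¹ = [[216, 0, 152], [152, 64, 152], [0, 0, 64]].
The requested entry is 64.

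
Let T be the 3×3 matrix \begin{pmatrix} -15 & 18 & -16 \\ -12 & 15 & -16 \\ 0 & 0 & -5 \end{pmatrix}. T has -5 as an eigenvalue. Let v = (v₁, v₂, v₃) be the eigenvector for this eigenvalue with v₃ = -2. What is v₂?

T + 5I = [[-10, 18, -16], [-12, 20, -16], [0, 0, 0]].
Solving (T + 5I)v = 0 gives the eigenspace spanned by (-4, -4, -2).
With v₃ = -2, v = (-4, -4, -2), so v₂ = -4.

-4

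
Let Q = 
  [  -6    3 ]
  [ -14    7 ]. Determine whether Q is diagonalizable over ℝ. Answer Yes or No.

Yes

Characteristic polynomial: p(λ) = λ^2 - λ = λ(λ - 1).
All 2 eigenvalues are distinct, so Q is diagonalizable.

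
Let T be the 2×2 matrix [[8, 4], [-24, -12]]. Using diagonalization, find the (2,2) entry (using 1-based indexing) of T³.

Characteristic polynomial: s^2 + 4s = s(s + 4), so the eigenvalues are -4, 0.
s=-4: eigenvector (-1, 3).
s=0: eigenvector (1, -2).
P = [[-1, 1], [3, -2]], D = diag(-4, 0), P⁻¹ = [[2, 1], [3, 1]].
T³ = P·diag(-64, 0)·P⁻¹ = [[128, 64], [-384, -192]].
The requested entry is -192.

-192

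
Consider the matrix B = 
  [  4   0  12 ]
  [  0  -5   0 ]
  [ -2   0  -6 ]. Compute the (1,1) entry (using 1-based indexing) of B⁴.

Characteristic polynomial: λ^3 + 7λ^2 + 10λ = λ(λ + 2)(λ + 5), so the eigenvalues are -5, -2, 0.
λ=-2: eigenvector (-2, 0, 1).
λ=-5: eigenvector (0, 1, 0).
λ=0: eigenvector (-3, 0, 1).
P = [[-2, 0, -3], [0, 1, 0], [1, 0, 1]], D = diag(-2, -5, 0), P⁻¹ = [[1, 0, 3], [0, 1, 0], [-1, 0, -2]].
B⁴ = P·diag(16, 625, 0)·P⁻¹ = [[-32, 0, -96], [0, 625, 0], [16, 0, 48]].
The requested entry is -32.

-32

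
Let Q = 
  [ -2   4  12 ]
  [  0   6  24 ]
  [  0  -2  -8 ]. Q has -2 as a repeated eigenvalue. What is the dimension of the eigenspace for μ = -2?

Q + 2I = [[0, 4, 12], [0, 8, 24], [0, -2, -6]].
This matrix has rank 1, so its null space has dimension 3 − 1 = 2.

2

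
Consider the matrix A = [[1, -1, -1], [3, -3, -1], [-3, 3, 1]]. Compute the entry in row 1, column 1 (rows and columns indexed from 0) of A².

Characteristic polynomial: s^3 + s^2 - 2s = s(s - 1)(s + 2), so the eigenvalues are -2, 0, 1.
s=1: eigenvector (1, 1, -1).
s=0: eigenvector (1, 1, 0).
s=-2: eigenvector (0, 1, -1).
P = [[1, 1, 0], [1, 1, 1], [-1, 0, -1]], D = diag(1, 0, -2), P⁻¹ = [[1, -1, -1], [0, 1, 1], [-1, 1, 0]].
A² = P·diag(1, 0, 4)·P⁻¹ = [[1, -1, -1], [-3, 3, -1], [3, -3, 1]].
The requested entry is 3.

3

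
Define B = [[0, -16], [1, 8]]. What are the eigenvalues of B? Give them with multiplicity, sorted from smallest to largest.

4, 4

Characteristic polynomial: p(r) = r^2 - 8r + 16 = (r - 4)^2.
Roots (with multiplicity): 4, 4.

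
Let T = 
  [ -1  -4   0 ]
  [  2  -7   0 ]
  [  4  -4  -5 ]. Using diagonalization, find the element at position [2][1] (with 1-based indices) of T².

-16

Characteristic polynomial: r^3 + 13r^2 + 55r + 75 = (r + 3)(r + 5)^2, so the eigenvalues are -5, -5, -3.
r=-5: eigenvector (-1, -1, 0).
r=-3: eigenvector (2, 1, 2).
r=-5: eigenvector (0, 0, 1).
P = [[-1, 2, 0], [-1, 1, 0], [0, 2, 1]], D = diag(-5, -3, -5), P⁻¹ = [[1, -2, 0], [1, -1, 0], [-2, 2, 1]].
T² = P·diag(25, 9, 25)·P⁻¹ = [[-7, 32, 0], [-16, 41, 0], [-32, 32, 25]].
The requested entry is -16.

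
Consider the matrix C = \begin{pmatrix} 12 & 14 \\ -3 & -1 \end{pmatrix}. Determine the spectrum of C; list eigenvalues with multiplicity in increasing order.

5, 6

Characteristic polynomial: p(r) = r^2 - 11r + 30 = (r - 6)(r - 5).
Roots (with multiplicity): 5, 6.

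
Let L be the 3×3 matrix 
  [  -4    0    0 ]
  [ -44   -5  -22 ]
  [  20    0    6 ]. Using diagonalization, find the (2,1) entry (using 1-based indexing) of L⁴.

Characteristic polynomial: t^3 + 3t^2 - 34t - 120 = (t - 6)(t + 4)(t + 5), so the eigenvalues are -5, -4, 6.
t=-4: eigenvector (1, 0, -2).
t=-5: eigenvector (0, 1, 0).
t=6: eigenvector (0, -2, 1).
P = [[1, 0, 0], [0, 1, -2], [-2, 0, 1]], D = diag(-4, -5, 6), P⁻¹ = [[1, 0, 0], [4, 1, 2], [2, 0, 1]].
L⁴ = P·diag(256, 625, 1296)·P⁻¹ = [[256, 0, 0], [-2684, 625, -1342], [2080, 0, 1296]].
The requested entry is -2684.

-2684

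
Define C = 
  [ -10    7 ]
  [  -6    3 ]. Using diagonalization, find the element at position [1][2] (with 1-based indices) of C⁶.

-23569

Characteristic polynomial: μ^2 + 7μ + 12 = (μ + 3)(μ + 4), so the eigenvalues are -4, -3.
μ=-3: eigenvector (1, 1).
μ=-4: eigenvector (7, 6).
P = [[1, 7], [1, 6]], D = diag(-3, -4), P⁻¹ = [[-6, 7], [1, -1]].
C⁶ = P·diag(729, 4096)·P⁻¹ = [[24298, -23569], [20202, -19473]].
The requested entry is -23569.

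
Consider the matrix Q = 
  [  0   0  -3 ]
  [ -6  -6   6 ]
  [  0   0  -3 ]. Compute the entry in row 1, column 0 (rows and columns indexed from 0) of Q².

36

Characteristic polynomial: t^3 + 9t^2 + 18t = t(t + 3)(t + 6), so the eigenvalues are -6, -3, 0.
t=0: eigenvector (1, -1, 0).
t=-6: eigenvector (0, 1, 0).
t=-3: eigenvector (1, 0, 1).
P = [[1, 0, 1], [-1, 1, 0], [0, 0, 1]], D = diag(0, -6, -3), P⁻¹ = [[1, 0, -1], [1, 1, -1], [0, 0, 1]].
Q² = P·diag(0, 36, 9)·P⁻¹ = [[0, 0, 9], [36, 36, -36], [0, 0, 9]].
The requested entry is 36.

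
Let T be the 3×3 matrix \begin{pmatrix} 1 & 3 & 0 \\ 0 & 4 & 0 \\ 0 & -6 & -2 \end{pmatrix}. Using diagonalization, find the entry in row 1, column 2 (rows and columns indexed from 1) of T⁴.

255

Characteristic polynomial: r^3 - 3r^2 - 6r + 8 = (r - 4)(r - 1)(r + 2), so the eigenvalues are -2, 1, 4.
r=1: eigenvector (1, 0, 0).
r=4: eigenvector (1, 1, -1).
r=-2: eigenvector (0, 0, 1).
P = [[1, 1, 0], [0, 1, 0], [0, -1, 1]], D = diag(1, 4, -2), P⁻¹ = [[1, -1, 0], [0, 1, 0], [0, 1, 1]].
T⁴ = P·diag(1, 256, 16)·P⁻¹ = [[1, 255, 0], [0, 256, 0], [0, -240, 16]].
The requested entry is 255.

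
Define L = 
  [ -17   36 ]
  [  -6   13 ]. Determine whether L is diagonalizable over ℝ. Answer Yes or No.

Yes

Characteristic polynomial: p(μ) = μ^2 + 4μ - 5 = (μ - 1)(μ + 5).
All 2 eigenvalues are distinct, so L is diagonalizable.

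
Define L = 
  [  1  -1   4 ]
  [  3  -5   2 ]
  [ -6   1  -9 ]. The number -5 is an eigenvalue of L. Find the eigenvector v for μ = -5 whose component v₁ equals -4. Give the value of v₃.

L + 5I = [[6, -1, 4], [3, 0, 2], [-6, 1, -4]].
Solving (L + 5I)v = 0 gives the eigenspace spanned by (-4, 0, 6).
With v₁ = -4, v = (-4, 0, 6), so v₃ = 6.

6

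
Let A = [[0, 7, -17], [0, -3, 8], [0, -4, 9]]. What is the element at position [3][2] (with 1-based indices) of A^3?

Characteristic polynomial: r^3 - 6r^2 + 5r = r(r - 5)(r - 1), so the eigenvalues are 0, 1, 5.
r=1: eigenvector (-3, 2, 1).
r=0: eigenvector (1, 0, 0).
r=5: eigenvector (-2, 1, 1).
P = [[-3, 1, -2], [2, 0, 1], [1, 0, 1]], D = diag(1, 0, 5), P⁻¹ = [[0, 1, -1], [1, 1, 1], [0, -1, 2]].
A³ = P·diag(1, 0, 125)·P⁻¹ = [[0, 247, -497], [0, -123, 248], [0, -124, 249]].
The requested entry is -124.

-124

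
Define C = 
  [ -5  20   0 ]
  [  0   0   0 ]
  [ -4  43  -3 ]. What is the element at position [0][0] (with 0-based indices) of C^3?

-125

Characteristic polynomial: t^3 + 8t^2 + 15t = t(t + 3)(t + 5), so the eigenvalues are -5, -3, 0.
t=-3: eigenvector (0, 0, 1).
t=0: eigenvector (4, 1, 9).
t=-5: eigenvector (1, 0, 2).
P = [[0, 4, 1], [0, 1, 0], [1, 9, 2]], D = diag(-3, 0, -5), P⁻¹ = [[-2, -1, 1], [0, 1, 0], [1, -4, 0]].
C³ = P·diag(-27, 0, -125)·P⁻¹ = [[-125, 500, 0], [0, 0, 0], [-196, 1027, -27]].
The requested entry is -125.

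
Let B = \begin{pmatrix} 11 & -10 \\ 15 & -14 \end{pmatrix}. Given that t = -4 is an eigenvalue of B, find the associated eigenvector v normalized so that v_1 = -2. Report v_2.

B + 4I = [[15, -10], [15, -10]].
Solving (B + 4I)v = 0 gives the eigenspace spanned by (-2, -3).
With v_1 = -2, v = (-2, -3), so v_2 = -3.

-3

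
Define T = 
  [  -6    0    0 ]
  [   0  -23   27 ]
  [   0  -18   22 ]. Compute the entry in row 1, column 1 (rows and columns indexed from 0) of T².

43

Characteristic polynomial: r^3 + 7r^2 - 14r - 120 = (r - 4)(r + 5)(r + 6), so the eigenvalues are -6, -5, 4.
r=-6: eigenvector (1, 0, 0).
r=4: eigenvector (0, 1, 1).
r=-5: eigenvector (0, 3, 2).
P = [[1, 0, 0], [0, 1, 3], [0, 1, 2]], D = diag(-6, 4, -5), P⁻¹ = [[1, 0, 0], [0, -2, 3], [0, 1, -1]].
T² = P·diag(36, 16, 25)·P⁻¹ = [[36, 0, 0], [0, 43, -27], [0, 18, -2]].
The requested entry is 43.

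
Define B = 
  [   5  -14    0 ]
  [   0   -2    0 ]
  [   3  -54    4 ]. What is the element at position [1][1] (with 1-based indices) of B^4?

Characteristic polynomial: r^3 - 7r^2 + 2r + 40 = (r - 5)(r - 4)(r + 2), so the eigenvalues are -2, 4, 5.
r=5: eigenvector (1, 0, 3).
r=-2: eigenvector (2, 1, 8).
r=4: eigenvector (0, 0, 1).
P = [[1, 2, 0], [0, 1, 0], [3, 8, 1]], D = diag(5, -2, 4), P⁻¹ = [[1, -2, 0], [0, 1, 0], [-3, -2, 1]].
B⁴ = P·diag(625, 16, 256)·P⁻¹ = [[625, -1218, 0], [0, 16, 0], [1107, -4134, 256]].
The requested entry is 625.

625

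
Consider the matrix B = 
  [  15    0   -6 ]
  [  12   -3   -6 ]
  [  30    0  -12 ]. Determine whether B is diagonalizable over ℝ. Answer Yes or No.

Characteristic polynomial: p(s) = s^3 - 9s = s(s - 3)(s + 3).
All 3 eigenvalues are distinct, so B is diagonalizable.

Yes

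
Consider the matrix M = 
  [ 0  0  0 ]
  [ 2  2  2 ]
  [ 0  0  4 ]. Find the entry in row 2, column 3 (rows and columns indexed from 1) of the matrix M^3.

56

Characteristic polynomial: λ^3 - 6λ^2 + 8λ = λ(λ - 4)(λ - 2), so the eigenvalues are 0, 2, 4.
λ=0: eigenvector (1, -1, 0).
λ=2: eigenvector (0, 1, 0).
λ=4: eigenvector (0, 1, 1).
P = [[1, 0, 0], [-1, 1, 1], [0, 0, 1]], D = diag(0, 2, 4), P⁻¹ = [[1, 0, 0], [1, 1, -1], [0, 0, 1]].
M³ = P·diag(0, 8, 64)·P⁻¹ = [[0, 0, 0], [8, 8, 56], [0, 0, 64]].
The requested entry is 56.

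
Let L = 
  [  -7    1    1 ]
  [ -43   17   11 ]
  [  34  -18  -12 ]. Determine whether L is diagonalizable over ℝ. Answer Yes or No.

Characteristic polynomial: p(r) = r^3 + 2r^2 - 32r - 96 = (r - 6)(r + 4)^2.
r = -4 has algebraic multiplicity 2; rank(L + 4I) = 2, so geometric multiplicity = 1.
Geometric multiplicity < algebraic multiplicity, so L is not diagonalizable.

No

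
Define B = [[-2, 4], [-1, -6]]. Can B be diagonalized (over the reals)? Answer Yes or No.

Characteristic polynomial: p(t) = t^2 + 8t + 16 = (t + 4)^2.
t = -4 has algebraic multiplicity 2; rank(B + 4I) = 1, so geometric multiplicity = 1.
Geometric multiplicity < algebraic multiplicity, so B is not diagonalizable.

No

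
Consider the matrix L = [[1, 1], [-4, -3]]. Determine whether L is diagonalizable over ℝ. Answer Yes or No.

Characteristic polynomial: p(μ) = μ^2 + 2μ + 1 = (μ + 1)^2.
μ = -1 has algebraic multiplicity 2; rank(L + 1I) = 1, so geometric multiplicity = 1.
Geometric multiplicity < algebraic multiplicity, so L is not diagonalizable.

No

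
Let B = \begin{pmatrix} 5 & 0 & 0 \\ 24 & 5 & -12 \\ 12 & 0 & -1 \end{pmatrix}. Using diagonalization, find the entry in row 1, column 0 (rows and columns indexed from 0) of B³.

504

Characteristic polynomial: μ^3 - 9μ^2 + 15μ + 25 = (μ - 5)^2(μ + 1), so the eigenvalues are -1, 5, 5.
μ=5: eigenvector (1, 4, 2).
μ=5: eigenvector (0, 1, 0).
μ=-1: eigenvector (0, 2, 1).
P = [[1, 0, 0], [4, 1, 2], [2, 0, 1]], D = diag(5, 5, -1), P⁻¹ = [[1, 0, 0], [0, 1, -2], [-2, 0, 1]].
B³ = P·diag(125, 125, -1)·P⁻¹ = [[125, 0, 0], [504, 125, -252], [252, 0, -1]].
The requested entry is 504.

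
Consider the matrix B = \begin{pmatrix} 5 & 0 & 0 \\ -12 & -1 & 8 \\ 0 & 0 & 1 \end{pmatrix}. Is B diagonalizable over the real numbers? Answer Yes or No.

Characteristic polynomial: p(μ) = μ^3 - 5μ^2 - μ + 5 = (μ - 5)(μ - 1)(μ + 1).
All 3 eigenvalues are distinct, so B is diagonalizable.

Yes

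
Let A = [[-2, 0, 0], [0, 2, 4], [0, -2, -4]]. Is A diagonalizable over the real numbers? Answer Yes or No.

Characteristic polynomial: p(μ) = μ^3 + 4μ^2 + 4μ = μ(μ + 2)^2.
μ = -2 has algebraic multiplicity 2; rank(A + 2I) = 1, so geometric multiplicity = 2.
Every eigenvalue has geometric = algebraic multiplicity, so A is diagonalizable.

Yes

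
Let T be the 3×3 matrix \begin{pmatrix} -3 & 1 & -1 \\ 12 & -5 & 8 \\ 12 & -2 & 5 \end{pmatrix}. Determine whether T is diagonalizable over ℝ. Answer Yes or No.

No

Characteristic polynomial: p(s) = s^3 + 3s^2 - 9s - 27 = (s - 3)(s + 3)^2.
s = -3 has algebraic multiplicity 2; rank(T + 3I) = 2, so geometric multiplicity = 1.
Geometric multiplicity < algebraic multiplicity, so T is not diagonalizable.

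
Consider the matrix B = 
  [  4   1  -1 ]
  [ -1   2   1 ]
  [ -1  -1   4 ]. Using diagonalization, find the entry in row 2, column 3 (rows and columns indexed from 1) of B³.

37

Characteristic polynomial: s^3 - 10s^2 + 33s - 36 = (s - 4)(s - 3)^2, so the eigenvalues are 3, 3, 4.
s=4: eigenvector (1, -1, -1).
s=3: eigenvector (-1, 1, 0).
s=3: eigenvector (1, 0, 1).
P = [[1, -1, 1], [-1, 1, 0], [-1, 0, 1]], D = diag(4, 3, 3), P⁻¹ = [[1, 1, -1], [1, 2, -1], [1, 1, 0]].
B³ = P·diag(64, 27, 27)·P⁻¹ = [[64, 37, -37], [-37, -10, 37], [-37, -37, 64]].
The requested entry is 37.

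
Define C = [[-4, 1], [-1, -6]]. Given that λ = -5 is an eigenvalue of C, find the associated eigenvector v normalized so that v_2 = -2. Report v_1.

C + 5I = [[1, 1], [-1, -1]].
Solving (C + 5I)v = 0 gives the eigenspace spanned by (2, -2).
With v_2 = -2, v = (2, -2), so v_1 = 2.

2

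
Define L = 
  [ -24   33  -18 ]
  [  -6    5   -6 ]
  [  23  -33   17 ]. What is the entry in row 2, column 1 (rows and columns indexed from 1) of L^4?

Characteristic polynomial: λ^3 + 2λ^2 - 29λ - 30 = (λ - 5)(λ + 1)(λ + 6), so the eigenvalues are -6, -1, 5.
λ=-6: eigenvector (-1, 0, 1).
λ=5: eigenvector (3, 1, -3).
λ=-1: eigenvector (3, 1, -2).
P = [[-1, 3, 3], [0, 1, 1], [1, -3, -2]], D = diag(-6, 5, -1), P⁻¹ = [[-1, 3, 0], [-1, 1, -1], [1, 0, 1]].
L⁴ = P·diag(1296, 625, 1)·P⁻¹ = [[-576, -2013, -1872], [-624, 625, -624], [577, 2013, 1873]].
The requested entry is -624.

-624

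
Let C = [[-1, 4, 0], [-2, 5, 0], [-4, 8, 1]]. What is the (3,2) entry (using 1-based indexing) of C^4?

Characteristic polynomial: r^3 - 5r^2 + 7r - 3 = (r - 3)(r - 1)^2, so the eigenvalues are 1, 1, 3.
r=3: eigenvector (-1, -1, -2).
r=1: eigenvector (2, 1, 4).
r=1: eigenvector (0, 0, 1).
P = [[-1, 2, 0], [-1, 1, 0], [-2, 4, 1]], D = diag(3, 1, 1), P⁻¹ = [[1, -2, 0], [1, -1, 0], [-2, 0, 1]].
C⁴ = P·diag(81, 1, 1)·P⁻¹ = [[-79, 160, 0], [-80, 161, 0], [-160, 320, 1]].
The requested entry is 320.

320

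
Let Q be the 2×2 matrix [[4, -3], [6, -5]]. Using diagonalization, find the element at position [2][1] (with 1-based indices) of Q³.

18

Characteristic polynomial: t^2 + t - 2 = (t - 1)(t + 2), so the eigenvalues are -2, 1.
t=1: eigenvector (1, 1).
t=-2: eigenvector (-1, -2).
P = [[1, -1], [1, -2]], D = diag(1, -2), P⁻¹ = [[2, -1], [1, -1]].
Q³ = P·diag(1, -8)·P⁻¹ = [[10, -9], [18, -17]].
The requested entry is 18.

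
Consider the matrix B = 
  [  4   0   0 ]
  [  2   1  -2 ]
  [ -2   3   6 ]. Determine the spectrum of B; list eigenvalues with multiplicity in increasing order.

Characteristic polynomial: p(r) = r^3 - 11r^2 + 40r - 48 = (r - 4)^2(r - 3).
Roots (with multiplicity): 3, 4, 4.

3, 4, 4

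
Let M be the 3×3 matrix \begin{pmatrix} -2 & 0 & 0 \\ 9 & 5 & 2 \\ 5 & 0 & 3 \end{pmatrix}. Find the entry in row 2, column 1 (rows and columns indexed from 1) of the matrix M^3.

231

Characteristic polynomial: λ^3 - 6λ^2 - λ + 30 = (λ - 5)(λ - 3)(λ + 2), so the eigenvalues are -2, 3, 5.
λ=-2: eigenvector (1, -1, -1).
λ=5: eigenvector (0, 1, 0).
λ=3: eigenvector (0, -1, 1).
P = [[1, 0, 0], [-1, 1, -1], [-1, 0, 1]], D = diag(-2, 5, 3), P⁻¹ = [[1, 0, 0], [2, 1, 1], [1, 0, 1]].
M³ = P·diag(-8, 125, 27)·P⁻¹ = [[-8, 0, 0], [231, 125, 98], [35, 0, 27]].
The requested entry is 231.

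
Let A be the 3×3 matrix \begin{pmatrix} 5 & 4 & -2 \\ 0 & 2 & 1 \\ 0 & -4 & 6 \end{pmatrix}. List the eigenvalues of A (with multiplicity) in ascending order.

Characteristic polynomial: p(s) = s^3 - 13s^2 + 56s - 80 = (s - 5)(s - 4)^2.
Roots (with multiplicity): 4, 4, 5.

4, 4, 5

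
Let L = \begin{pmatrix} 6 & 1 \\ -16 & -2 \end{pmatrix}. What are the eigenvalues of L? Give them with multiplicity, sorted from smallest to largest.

2, 2

Characteristic polynomial: p(r) = r^2 - 4r + 4 = (r - 2)^2.
Roots (with multiplicity): 2, 2.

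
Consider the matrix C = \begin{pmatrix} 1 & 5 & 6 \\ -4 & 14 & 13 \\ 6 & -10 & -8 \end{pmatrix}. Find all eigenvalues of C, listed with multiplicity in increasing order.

-1, 4, 4

Characteristic polynomial: p(s) = s^3 - 7s^2 + 8s + 16 = (s - 4)^2(s + 1).
Roots (with multiplicity): -1, 4, 4.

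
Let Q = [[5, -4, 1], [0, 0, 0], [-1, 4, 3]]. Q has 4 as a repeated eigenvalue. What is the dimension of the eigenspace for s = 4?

Q − 4I = [[1, -4, 1], [0, -4, 0], [-1, 4, -1]].
This matrix has rank 2, so its null space has dimension 3 − 2 = 1.

1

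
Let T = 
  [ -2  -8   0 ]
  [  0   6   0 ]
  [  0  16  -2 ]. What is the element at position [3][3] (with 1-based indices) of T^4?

Characteristic polynomial: μ^3 - 2μ^2 - 20μ - 24 = (μ - 6)(μ + 2)^2, so the eigenvalues are -2, -2, 6.
μ=-2: eigenvector (1, 0, 0).
μ=6: eigenvector (-1, 1, 2).
μ=-2: eigenvector (0, 0, 1).
P = [[1, -1, 0], [0, 1, 0], [0, 2, 1]], D = diag(-2, 6, -2), P⁻¹ = [[1, 1, 0], [0, 1, 0], [0, -2, 1]].
T⁴ = P·diag(16, 1296, 16)·P⁻¹ = [[16, -1280, 0], [0, 1296, 0], [0, 2560, 16]].
The requested entry is 16.

16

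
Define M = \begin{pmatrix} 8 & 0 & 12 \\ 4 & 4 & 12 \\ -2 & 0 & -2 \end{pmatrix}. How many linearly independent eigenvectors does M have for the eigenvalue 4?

2

M − 4I = [[4, 0, 12], [4, 0, 12], [-2, 0, -6]].
This matrix has rank 1, so its null space has dimension 3 − 1 = 2.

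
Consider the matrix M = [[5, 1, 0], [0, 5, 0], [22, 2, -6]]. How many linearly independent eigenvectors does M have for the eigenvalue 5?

1

M − 5I = [[0, 1, 0], [0, 0, 0], [22, 2, -11]].
This matrix has rank 2, so its null space has dimension 3 − 2 = 1.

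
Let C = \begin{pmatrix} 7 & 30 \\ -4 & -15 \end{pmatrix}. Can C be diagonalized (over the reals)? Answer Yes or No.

Characteristic polynomial: p(s) = s^2 + 8s + 15 = (s + 3)(s + 5).
All 2 eigenvalues are distinct, so C is diagonalizable.

Yes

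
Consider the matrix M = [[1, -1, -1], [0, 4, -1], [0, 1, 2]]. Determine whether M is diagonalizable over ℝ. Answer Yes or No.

Characteristic polynomial: p(s) = s^3 - 7s^2 + 15s - 9 = (s - 3)^2(s - 1).
s = 3 has algebraic multiplicity 2; rank(M − 3I) = 2, so geometric multiplicity = 1.
Geometric multiplicity < algebraic multiplicity, so M is not diagonalizable.

No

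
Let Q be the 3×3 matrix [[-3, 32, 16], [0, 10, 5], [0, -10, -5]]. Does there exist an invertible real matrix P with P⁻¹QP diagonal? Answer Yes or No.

Characteristic polynomial: p(t) = t^3 - 2t^2 - 15t = t(t - 5)(t + 3).
All 3 eigenvalues are distinct, so Q is diagonalizable.

Yes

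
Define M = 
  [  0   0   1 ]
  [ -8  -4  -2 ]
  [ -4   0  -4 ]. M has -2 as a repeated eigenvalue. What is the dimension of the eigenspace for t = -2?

M + 2I = [[2, 0, 1], [-8, -2, -2], [-4, 0, -2]].
This matrix has rank 2, so its null space has dimension 3 − 2 = 1.

1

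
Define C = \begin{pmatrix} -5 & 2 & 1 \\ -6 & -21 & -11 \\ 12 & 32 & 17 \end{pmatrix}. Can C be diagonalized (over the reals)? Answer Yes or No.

Characteristic polynomial: p(t) = t^3 + 9t^2 + 15t - 25 = (t - 1)(t + 5)^2.
t = -5 has algebraic multiplicity 2; rank(C + 5I) = 2, so geometric multiplicity = 1.
Geometric multiplicity < algebraic multiplicity, so C is not diagonalizable.

No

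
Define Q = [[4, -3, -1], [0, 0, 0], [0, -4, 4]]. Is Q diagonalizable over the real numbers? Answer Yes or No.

Characteristic polynomial: p(s) = s^3 - 8s^2 + 16s = s(s - 4)^2.
s = 4 has algebraic multiplicity 2; rank(Q − 4I) = 2, so geometric multiplicity = 1.
Geometric multiplicity < algebraic multiplicity, so Q is not diagonalizable.

No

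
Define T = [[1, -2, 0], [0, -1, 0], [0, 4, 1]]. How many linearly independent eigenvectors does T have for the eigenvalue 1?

2

T − 1I = [[0, -2, 0], [0, -2, 0], [0, 4, 0]].
This matrix has rank 1, so its null space has dimension 3 − 1 = 2.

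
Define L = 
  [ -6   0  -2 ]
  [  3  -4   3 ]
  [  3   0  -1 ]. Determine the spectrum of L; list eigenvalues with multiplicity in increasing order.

Characteristic polynomial: p(λ) = λ^3 + 11λ^2 + 40λ + 48 = (λ + 3)(λ + 4)^2.
Roots (with multiplicity): -4, -4, -3.

-4, -4, -3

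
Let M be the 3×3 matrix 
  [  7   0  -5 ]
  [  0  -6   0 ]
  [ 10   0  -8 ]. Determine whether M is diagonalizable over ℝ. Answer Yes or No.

Yes

Characteristic polynomial: p(μ) = μ^3 + 7μ^2 - 36 = (μ - 2)(μ + 3)(μ + 6).
All 3 eigenvalues are distinct, so M is diagonalizable.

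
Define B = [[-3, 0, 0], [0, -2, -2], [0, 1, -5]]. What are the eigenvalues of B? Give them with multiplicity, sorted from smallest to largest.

Characteristic polynomial: p(r) = r^3 + 10r^2 + 33r + 36 = (r + 3)^2(r + 4).
Roots (with multiplicity): -4, -3, -3.

-4, -3, -3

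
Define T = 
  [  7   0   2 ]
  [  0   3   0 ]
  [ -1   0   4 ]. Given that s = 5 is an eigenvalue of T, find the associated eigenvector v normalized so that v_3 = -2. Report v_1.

2

T − 5I = [[2, 0, 2], [0, -2, 0], [-1, 0, -1]].
Solving (T − 5I)v = 0 gives the eigenspace spanned by (2, 0, -2).
With v_3 = -2, v = (2, 0, -2), so v_1 = 2.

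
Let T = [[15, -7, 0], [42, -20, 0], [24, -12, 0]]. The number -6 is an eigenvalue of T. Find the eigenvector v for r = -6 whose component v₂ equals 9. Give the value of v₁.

3

T + 6I = [[21, -7, 0], [42, -14, 0], [24, -12, 6]].
Solving (T + 6I)v = 0 gives the eigenspace spanned by (3, 9, 6).
With v₂ = 9, v = (3, 9, 6), so v₁ = 3.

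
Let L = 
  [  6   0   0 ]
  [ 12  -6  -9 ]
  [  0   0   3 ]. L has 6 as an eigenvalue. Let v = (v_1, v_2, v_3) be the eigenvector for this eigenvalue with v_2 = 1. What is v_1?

L − 6I = [[0, 0, 0], [12, -12, -9], [0, 0, -3]].
Solving (L − 6I)v = 0 gives the eigenspace spanned by (1, 1, 0).
With v_2 = 1, v = (1, 1, 0), so v_1 = 1.

1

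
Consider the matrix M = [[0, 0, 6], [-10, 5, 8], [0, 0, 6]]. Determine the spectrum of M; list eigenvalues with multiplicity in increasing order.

0, 5, 6

Characteristic polynomial: p(s) = s^3 - 11s^2 + 30s = s(s - 6)(s - 5).
Roots (with multiplicity): 0, 5, 6.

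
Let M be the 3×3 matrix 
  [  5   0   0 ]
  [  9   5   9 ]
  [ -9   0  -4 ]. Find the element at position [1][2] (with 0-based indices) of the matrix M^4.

369

Characteristic polynomial: r^3 - 6r^2 - 15r + 100 = (r - 5)^2(r + 4), so the eigenvalues are -4, 5, 5.
r=5: eigenvector (-1, 0, 1).
r=5: eigenvector (1, 1, -1).
r=-4: eigenvector (0, -1, 1).
P = [[-1, 1, 0], [0, 1, -1], [1, -1, 1]], D = diag(5, 5, -4), P⁻¹ = [[0, 1, 1], [1, 1, 1], [1, 0, 1]].
M⁴ = P·diag(625, 625, 256)·P⁻¹ = [[625, 0, 0], [369, 625, 369], [-369, 0, 256]].
The requested entry is 369.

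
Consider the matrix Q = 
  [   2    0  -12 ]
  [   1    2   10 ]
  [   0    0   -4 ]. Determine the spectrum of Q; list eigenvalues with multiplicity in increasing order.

-4, 2, 2

Characteristic polynomial: p(r) = r^3 - 12r + 16 = (r - 2)^2(r + 4).
Roots (with multiplicity): -4, 2, 2.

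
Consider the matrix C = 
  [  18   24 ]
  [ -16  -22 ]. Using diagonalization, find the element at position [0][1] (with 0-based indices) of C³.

Characteristic polynomial: μ^2 + 4μ - 12 = (μ - 2)(μ + 6), so the eigenvalues are -6, 2.
μ=-6: eigenvector (-1, 1).
μ=2: eigenvector (3, -2).
P = [[-1, 3], [1, -2]], D = diag(-6, 2), P⁻¹ = [[2, 3], [1, 1]].
C³ = P·diag(-216, 8)·P⁻¹ = [[456, 672], [-448, -664]].
The requested entry is 672.

672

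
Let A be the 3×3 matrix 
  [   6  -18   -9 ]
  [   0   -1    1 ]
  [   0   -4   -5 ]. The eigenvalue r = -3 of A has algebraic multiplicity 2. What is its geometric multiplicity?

1

A + 3I = [[9, -18, -9], [0, 2, 1], [0, -4, -2]].
This matrix has rank 2, so its null space has dimension 3 − 2 = 1.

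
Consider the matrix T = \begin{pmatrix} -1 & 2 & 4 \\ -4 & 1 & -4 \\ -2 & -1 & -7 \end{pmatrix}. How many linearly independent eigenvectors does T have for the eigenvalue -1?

1

T + 1I = [[0, 2, 4], [-4, 2, -4], [-2, -1, -6]].
This matrix has rank 2, so its null space has dimension 3 − 2 = 1.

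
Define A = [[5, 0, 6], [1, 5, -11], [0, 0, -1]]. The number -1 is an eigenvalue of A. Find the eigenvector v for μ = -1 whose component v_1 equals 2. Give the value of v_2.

A + 1I = [[6, 0, 6], [1, 6, -11], [0, 0, 0]].
Solving (A + 1I)v = 0 gives the eigenspace spanned by (2, -4, -2).
With v_1 = 2, v = (2, -4, -2), so v_2 = -4.

-4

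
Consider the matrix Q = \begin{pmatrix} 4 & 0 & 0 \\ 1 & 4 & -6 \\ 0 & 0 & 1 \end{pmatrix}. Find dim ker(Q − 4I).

1

Q − 4I = [[0, 0, 0], [1, 0, -6], [0, 0, -3]].
This matrix has rank 2, so its null space has dimension 3 − 2 = 1.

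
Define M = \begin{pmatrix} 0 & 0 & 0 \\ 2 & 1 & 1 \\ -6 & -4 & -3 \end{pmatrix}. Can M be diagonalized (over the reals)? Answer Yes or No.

Characteristic polynomial: p(μ) = μ^3 + 2μ^2 + μ = μ(μ + 1)^2.
μ = -1 has algebraic multiplicity 2; rank(M + 1I) = 2, so geometric multiplicity = 1.
Geometric multiplicity < algebraic multiplicity, so M is not diagonalizable.

No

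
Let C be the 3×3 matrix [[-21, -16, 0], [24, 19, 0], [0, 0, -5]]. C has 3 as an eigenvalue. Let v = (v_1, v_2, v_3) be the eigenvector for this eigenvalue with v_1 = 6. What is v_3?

0

C − 3I = [[-24, -16, 0], [24, 16, 0], [0, 0, -8]].
Solving (C − 3I)v = 0 gives the eigenspace spanned by (6, -9, 0).
With v_1 = 6, v = (6, -9, 0), so v_3 = 0.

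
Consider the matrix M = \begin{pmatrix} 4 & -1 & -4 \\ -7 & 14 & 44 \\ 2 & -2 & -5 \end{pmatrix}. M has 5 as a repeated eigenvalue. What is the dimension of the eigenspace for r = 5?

1

M − 5I = [[-1, -1, -4], [-7, 9, 44], [2, -2, -10]].
This matrix has rank 2, so its null space has dimension 3 − 2 = 1.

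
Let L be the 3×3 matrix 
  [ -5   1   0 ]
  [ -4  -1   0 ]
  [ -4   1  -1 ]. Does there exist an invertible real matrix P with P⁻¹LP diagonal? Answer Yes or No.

Characteristic polynomial: p(λ) = λ^3 + 7λ^2 + 15λ + 9 = (λ + 1)(λ + 3)^2.
λ = -3 has algebraic multiplicity 2; rank(L + 3I) = 2, so geometric multiplicity = 1.
Geometric multiplicity < algebraic multiplicity, so L is not diagonalizable.

No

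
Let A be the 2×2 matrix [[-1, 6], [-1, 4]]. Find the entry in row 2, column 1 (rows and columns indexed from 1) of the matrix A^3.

Characteristic polynomial: t^2 - 3t + 2 = (t - 2)(t - 1), so the eigenvalues are 1, 2.
t=1: eigenvector (-3, -1).
t=2: eigenvector (-2, -1).
P = [[-3, -2], [-1, -1]], D = diag(1, 2), P⁻¹ = [[-1, 2], [1, -3]].
A³ = P·diag(1, 8)·P⁻¹ = [[-13, 42], [-7, 22]].
The requested entry is -7.

-7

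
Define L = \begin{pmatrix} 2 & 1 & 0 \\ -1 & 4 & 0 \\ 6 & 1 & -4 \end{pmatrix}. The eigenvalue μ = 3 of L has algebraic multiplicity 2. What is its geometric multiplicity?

1

L − 3I = [[-1, 1, 0], [-1, 1, 0], [6, 1, -7]].
This matrix has rank 2, so its null space has dimension 3 − 2 = 1.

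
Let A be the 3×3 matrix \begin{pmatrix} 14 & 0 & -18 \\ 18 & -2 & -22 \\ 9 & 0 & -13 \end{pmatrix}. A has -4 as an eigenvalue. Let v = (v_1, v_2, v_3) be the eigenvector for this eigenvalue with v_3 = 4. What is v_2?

8

A + 4I = [[18, 0, -18], [18, 2, -22], [9, 0, -9]].
Solving (A + 4I)v = 0 gives the eigenspace spanned by (4, 8, 4).
With v_3 = 4, v = (4, 8, 4), so v_2 = 8.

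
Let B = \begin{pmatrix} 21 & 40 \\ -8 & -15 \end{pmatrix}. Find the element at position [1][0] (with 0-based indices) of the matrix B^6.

-31248

Characteristic polynomial: μ^2 - 6μ + 5 = (μ - 5)(μ - 1), so the eigenvalues are 1, 5.
μ=5: eigenvector (5, -2).
μ=1: eigenvector (-2, 1).
P = [[5, -2], [-2, 1]], D = diag(5, 1), P⁻¹ = [[1, 2], [2, 5]].
B⁶ = P·diag(15625, 1)·P⁻¹ = [[78121, 156240], [-31248, -62495]].
The requested entry is -31248.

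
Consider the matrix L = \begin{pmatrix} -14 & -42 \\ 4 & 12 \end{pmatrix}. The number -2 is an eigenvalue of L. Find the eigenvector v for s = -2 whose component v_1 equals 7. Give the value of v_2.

L + 2I = [[-12, -42], [4, 14]].
Solving (L + 2I)v = 0 gives the eigenspace spanned by (7, -2).
With v_1 = 7, v = (7, -2), so v_2 = -2.

-2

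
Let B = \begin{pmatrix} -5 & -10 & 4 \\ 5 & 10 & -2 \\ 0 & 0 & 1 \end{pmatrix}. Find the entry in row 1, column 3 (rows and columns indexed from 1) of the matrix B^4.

Characteristic polynomial: λ^3 - 6λ^2 + 5λ = λ(λ - 5)(λ - 1), so the eigenvalues are 0, 1, 5.
λ=0: eigenvector (-2, 1, 0).
λ=5: eigenvector (-1, 1, 0).
λ=1: eigenvector (4, -2, 1).
P = [[-2, -1, 4], [1, 1, -2], [0, 0, 1]], D = diag(0, 5, 1), P⁻¹ = [[-1, -1, 2], [1, 2, 0], [0, 0, 1]].
B⁴ = P·diag(0, 625, 1)·P⁻¹ = [[-625, -1250, 4], [625, 1250, -2], [0, 0, 1]].
The requested entry is 4.

4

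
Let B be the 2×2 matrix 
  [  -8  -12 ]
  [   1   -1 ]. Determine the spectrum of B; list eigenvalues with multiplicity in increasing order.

Characteristic polynomial: p(λ) = λ^2 + 9λ + 20 = (λ + 4)(λ + 5).
Roots (with multiplicity): -5, -4.

-5, -4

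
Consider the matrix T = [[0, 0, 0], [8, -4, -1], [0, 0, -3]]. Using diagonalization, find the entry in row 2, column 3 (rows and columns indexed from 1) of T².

Characteristic polynomial: s^3 + 7s^2 + 12s = s(s + 3)(s + 4), so the eigenvalues are -4, -3, 0.
s=0: eigenvector (1, 2, 0).
s=-4: eigenvector (0, 1, 0).
s=-3: eigenvector (0, -1, 1).
P = [[1, 0, 0], [2, 1, -1], [0, 0, 1]], D = diag(0, -4, -3), P⁻¹ = [[1, 0, 0], [-2, 1, 1], [0, 0, 1]].
T² = P·diag(0, 16, 9)·P⁻¹ = [[0, 0, 0], [-32, 16, 7], [0, 0, 9]].
The requested entry is 7.

7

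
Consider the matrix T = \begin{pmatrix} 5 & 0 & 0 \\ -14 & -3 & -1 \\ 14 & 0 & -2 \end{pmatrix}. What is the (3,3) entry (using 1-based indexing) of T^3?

-8

Characteristic polynomial: λ^3 - 19λ - 30 = (λ - 5)(λ + 2)(λ + 3), so the eigenvalues are -3, -2, 5.
λ=5: eigenvector (1, -2, 2).
λ=-3: eigenvector (0, 1, 0).
λ=-2: eigenvector (0, -1, 1).
P = [[1, 0, 0], [-2, 1, -1], [2, 0, 1]], D = diag(5, -3, -2), P⁻¹ = [[1, 0, 0], [0, 1, 1], [-2, 0, 1]].
T³ = P·diag(125, -27, -8)·P⁻¹ = [[125, 0, 0], [-266, -27, -19], [266, 0, -8]].
The requested entry is -8.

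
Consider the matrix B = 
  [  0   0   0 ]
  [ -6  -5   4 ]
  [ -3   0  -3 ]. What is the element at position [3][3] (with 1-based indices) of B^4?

81

Characteristic polynomial: λ^3 + 8λ^2 + 15λ = λ(λ + 3)(λ + 5), so the eigenvalues are -5, -3, 0.
λ=0: eigenvector (1, -2, -1).
λ=-5: eigenvector (0, 1, 0).
λ=-3: eigenvector (0, 2, 1).
P = [[1, 0, 0], [-2, 1, 2], [-1, 0, 1]], D = diag(0, -5, -3), P⁻¹ = [[1, 0, 0], [0, 1, -2], [1, 0, 1]].
B⁴ = P·diag(0, 625, 81)·P⁻¹ = [[0, 0, 0], [162, 625, -1088], [81, 0, 81]].
The requested entry is 81.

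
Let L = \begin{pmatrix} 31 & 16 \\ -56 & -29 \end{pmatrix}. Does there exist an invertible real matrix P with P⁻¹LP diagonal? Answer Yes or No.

Yes

Characteristic polynomial: p(μ) = μ^2 - 2μ - 3 = (μ - 3)(μ + 1).
All 2 eigenvalues are distinct, so L is diagonalizable.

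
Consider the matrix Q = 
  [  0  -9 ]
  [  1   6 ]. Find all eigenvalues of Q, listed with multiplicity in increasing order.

Characteristic polynomial: p(s) = s^2 - 6s + 9 = (s - 3)^2.
Roots (with multiplicity): 3, 3.

3, 3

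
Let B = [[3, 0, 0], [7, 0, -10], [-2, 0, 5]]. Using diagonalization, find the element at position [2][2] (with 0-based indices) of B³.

Characteristic polynomial: μ^3 - 8μ^2 + 15μ = μ(μ - 5)(μ - 3), so the eigenvalues are 0, 3, 5.
μ=3: eigenvector (1, -1, 1).
μ=5: eigenvector (0, -2, 1).
μ=0: eigenvector (0, 1, 0).
P = [[1, 0, 0], [-1, -2, 1], [1, 1, 0]], D = diag(3, 5, 0), P⁻¹ = [[1, 0, 0], [-1, 0, 1], [-1, 1, 2]].
B³ = P·diag(27, 125, 0)·P⁻¹ = [[27, 0, 0], [223, 0, -250], [-98, 0, 125]].
The requested entry is 125.

125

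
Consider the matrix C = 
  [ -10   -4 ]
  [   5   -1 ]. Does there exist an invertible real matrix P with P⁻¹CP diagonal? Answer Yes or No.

Yes

Characteristic polynomial: p(s) = s^2 + 11s + 30 = (s + 5)(s + 6).
All 2 eigenvalues are distinct, so C is diagonalizable.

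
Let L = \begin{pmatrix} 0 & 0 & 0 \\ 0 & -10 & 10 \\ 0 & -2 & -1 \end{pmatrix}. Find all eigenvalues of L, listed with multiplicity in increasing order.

Characteristic polynomial: p(r) = r^3 + 11r^2 + 30r = r(r + 5)(r + 6).
Roots (with multiplicity): -6, -5, 0.

-6, -5, 0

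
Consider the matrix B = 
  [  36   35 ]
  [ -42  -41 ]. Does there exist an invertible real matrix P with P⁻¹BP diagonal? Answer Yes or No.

Yes

Characteristic polynomial: p(r) = r^2 + 5r - 6 = (r - 1)(r + 6).
All 2 eigenvalues are distinct, so B is diagonalizable.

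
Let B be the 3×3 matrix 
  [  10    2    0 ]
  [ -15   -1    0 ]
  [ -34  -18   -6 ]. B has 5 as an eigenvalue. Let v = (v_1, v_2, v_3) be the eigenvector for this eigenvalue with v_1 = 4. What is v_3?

4

B − 5I = [[5, 2, 0], [-15, -6, 0], [-34, -18, -11]].
Solving (B − 5I)v = 0 gives the eigenspace spanned by (4, -10, 4).
With v_1 = 4, v = (4, -10, 4), so v_3 = 4.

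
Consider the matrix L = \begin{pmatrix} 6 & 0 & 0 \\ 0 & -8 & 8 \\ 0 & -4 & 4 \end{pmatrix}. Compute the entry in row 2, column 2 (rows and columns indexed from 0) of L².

Characteristic polynomial: μ^3 - 2μ^2 - 24μ = μ(μ - 6)(μ + 4), so the eigenvalues are -4, 0, 6.
μ=0: eigenvector (0, 1, 1).
μ=-4: eigenvector (0, 2, 1).
μ=6: eigenvector (1, 0, 0).
P = [[0, 0, 1], [1, 2, 0], [1, 1, 0]], D = diag(0, -4, 6), P⁻¹ = [[0, -1, 2], [0, 1, -1], [1, 0, 0]].
L² = P·diag(0, 16, 36)·P⁻¹ = [[36, 0, 0], [0, 32, -32], [0, 16, -16]].
The requested entry is -16.

-16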